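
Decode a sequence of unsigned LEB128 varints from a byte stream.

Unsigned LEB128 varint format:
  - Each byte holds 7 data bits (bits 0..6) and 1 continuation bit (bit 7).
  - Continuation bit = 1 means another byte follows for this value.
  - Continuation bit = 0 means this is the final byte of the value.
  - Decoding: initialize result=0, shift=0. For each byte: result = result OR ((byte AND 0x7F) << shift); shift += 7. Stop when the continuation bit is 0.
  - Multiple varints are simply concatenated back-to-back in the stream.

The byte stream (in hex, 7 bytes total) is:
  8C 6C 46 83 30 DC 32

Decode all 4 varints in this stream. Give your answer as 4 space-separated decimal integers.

Answer: 13836 70 6147 6492

Derivation:
  byte[0]=0x8C cont=1 payload=0x0C=12: acc |= 12<<0 -> acc=12 shift=7
  byte[1]=0x6C cont=0 payload=0x6C=108: acc |= 108<<7 -> acc=13836 shift=14 [end]
Varint 1: bytes[0:2] = 8C 6C -> value 13836 (2 byte(s))
  byte[2]=0x46 cont=0 payload=0x46=70: acc |= 70<<0 -> acc=70 shift=7 [end]
Varint 2: bytes[2:3] = 46 -> value 70 (1 byte(s))
  byte[3]=0x83 cont=1 payload=0x03=3: acc |= 3<<0 -> acc=3 shift=7
  byte[4]=0x30 cont=0 payload=0x30=48: acc |= 48<<7 -> acc=6147 shift=14 [end]
Varint 3: bytes[3:5] = 83 30 -> value 6147 (2 byte(s))
  byte[5]=0xDC cont=1 payload=0x5C=92: acc |= 92<<0 -> acc=92 shift=7
  byte[6]=0x32 cont=0 payload=0x32=50: acc |= 50<<7 -> acc=6492 shift=14 [end]
Varint 4: bytes[5:7] = DC 32 -> value 6492 (2 byte(s))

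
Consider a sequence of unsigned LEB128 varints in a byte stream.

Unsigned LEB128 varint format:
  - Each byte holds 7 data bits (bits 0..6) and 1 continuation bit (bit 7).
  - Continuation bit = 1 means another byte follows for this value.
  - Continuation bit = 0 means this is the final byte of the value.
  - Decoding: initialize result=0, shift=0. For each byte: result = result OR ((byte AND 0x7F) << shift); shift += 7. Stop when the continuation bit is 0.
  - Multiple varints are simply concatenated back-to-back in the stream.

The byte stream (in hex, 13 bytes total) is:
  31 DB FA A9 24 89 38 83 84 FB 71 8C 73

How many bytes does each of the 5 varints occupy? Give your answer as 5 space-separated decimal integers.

Answer: 1 4 2 4 2

Derivation:
  byte[0]=0x31 cont=0 payload=0x31=49: acc |= 49<<0 -> acc=49 shift=7 [end]
Varint 1: bytes[0:1] = 31 -> value 49 (1 byte(s))
  byte[1]=0xDB cont=1 payload=0x5B=91: acc |= 91<<0 -> acc=91 shift=7
  byte[2]=0xFA cont=1 payload=0x7A=122: acc |= 122<<7 -> acc=15707 shift=14
  byte[3]=0xA9 cont=1 payload=0x29=41: acc |= 41<<14 -> acc=687451 shift=21
  byte[4]=0x24 cont=0 payload=0x24=36: acc |= 36<<21 -> acc=76184923 shift=28 [end]
Varint 2: bytes[1:5] = DB FA A9 24 -> value 76184923 (4 byte(s))
  byte[5]=0x89 cont=1 payload=0x09=9: acc |= 9<<0 -> acc=9 shift=7
  byte[6]=0x38 cont=0 payload=0x38=56: acc |= 56<<7 -> acc=7177 shift=14 [end]
Varint 3: bytes[5:7] = 89 38 -> value 7177 (2 byte(s))
  byte[7]=0x83 cont=1 payload=0x03=3: acc |= 3<<0 -> acc=3 shift=7
  byte[8]=0x84 cont=1 payload=0x04=4: acc |= 4<<7 -> acc=515 shift=14
  byte[9]=0xFB cont=1 payload=0x7B=123: acc |= 123<<14 -> acc=2015747 shift=21
  byte[10]=0x71 cont=0 payload=0x71=113: acc |= 113<<21 -> acc=238993923 shift=28 [end]
Varint 4: bytes[7:11] = 83 84 FB 71 -> value 238993923 (4 byte(s))
  byte[11]=0x8C cont=1 payload=0x0C=12: acc |= 12<<0 -> acc=12 shift=7
  byte[12]=0x73 cont=0 payload=0x73=115: acc |= 115<<7 -> acc=14732 shift=14 [end]
Varint 5: bytes[11:13] = 8C 73 -> value 14732 (2 byte(s))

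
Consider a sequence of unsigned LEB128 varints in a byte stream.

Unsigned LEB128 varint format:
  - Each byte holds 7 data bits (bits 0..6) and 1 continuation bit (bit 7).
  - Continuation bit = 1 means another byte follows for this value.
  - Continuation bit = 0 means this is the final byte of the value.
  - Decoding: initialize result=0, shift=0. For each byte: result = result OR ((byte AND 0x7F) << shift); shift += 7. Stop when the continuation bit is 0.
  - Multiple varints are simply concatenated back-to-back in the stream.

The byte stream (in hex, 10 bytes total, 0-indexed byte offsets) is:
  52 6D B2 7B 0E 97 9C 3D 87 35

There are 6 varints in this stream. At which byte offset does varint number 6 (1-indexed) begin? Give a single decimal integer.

  byte[0]=0x52 cont=0 payload=0x52=82: acc |= 82<<0 -> acc=82 shift=7 [end]
Varint 1: bytes[0:1] = 52 -> value 82 (1 byte(s))
  byte[1]=0x6D cont=0 payload=0x6D=109: acc |= 109<<0 -> acc=109 shift=7 [end]
Varint 2: bytes[1:2] = 6D -> value 109 (1 byte(s))
  byte[2]=0xB2 cont=1 payload=0x32=50: acc |= 50<<0 -> acc=50 shift=7
  byte[3]=0x7B cont=0 payload=0x7B=123: acc |= 123<<7 -> acc=15794 shift=14 [end]
Varint 3: bytes[2:4] = B2 7B -> value 15794 (2 byte(s))
  byte[4]=0x0E cont=0 payload=0x0E=14: acc |= 14<<0 -> acc=14 shift=7 [end]
Varint 4: bytes[4:5] = 0E -> value 14 (1 byte(s))
  byte[5]=0x97 cont=1 payload=0x17=23: acc |= 23<<0 -> acc=23 shift=7
  byte[6]=0x9C cont=1 payload=0x1C=28: acc |= 28<<7 -> acc=3607 shift=14
  byte[7]=0x3D cont=0 payload=0x3D=61: acc |= 61<<14 -> acc=1003031 shift=21 [end]
Varint 5: bytes[5:8] = 97 9C 3D -> value 1003031 (3 byte(s))
  byte[8]=0x87 cont=1 payload=0x07=7: acc |= 7<<0 -> acc=7 shift=7
  byte[9]=0x35 cont=0 payload=0x35=53: acc |= 53<<7 -> acc=6791 shift=14 [end]
Varint 6: bytes[8:10] = 87 35 -> value 6791 (2 byte(s))

Answer: 8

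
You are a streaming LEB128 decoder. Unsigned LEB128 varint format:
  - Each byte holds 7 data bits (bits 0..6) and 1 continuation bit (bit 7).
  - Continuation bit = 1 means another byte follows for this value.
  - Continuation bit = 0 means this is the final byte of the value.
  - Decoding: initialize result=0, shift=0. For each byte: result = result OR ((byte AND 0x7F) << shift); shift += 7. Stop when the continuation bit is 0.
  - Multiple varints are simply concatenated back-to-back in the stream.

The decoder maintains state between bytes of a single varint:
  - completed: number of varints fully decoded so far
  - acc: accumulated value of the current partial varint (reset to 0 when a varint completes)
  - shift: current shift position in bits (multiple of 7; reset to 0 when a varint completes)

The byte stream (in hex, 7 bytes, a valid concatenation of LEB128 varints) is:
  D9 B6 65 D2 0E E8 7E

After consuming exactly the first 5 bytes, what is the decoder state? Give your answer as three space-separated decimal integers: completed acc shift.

byte[0]=0xD9 cont=1 payload=0x59: acc |= 89<<0 -> completed=0 acc=89 shift=7
byte[1]=0xB6 cont=1 payload=0x36: acc |= 54<<7 -> completed=0 acc=7001 shift=14
byte[2]=0x65 cont=0 payload=0x65: varint #1 complete (value=1661785); reset -> completed=1 acc=0 shift=0
byte[3]=0xD2 cont=1 payload=0x52: acc |= 82<<0 -> completed=1 acc=82 shift=7
byte[4]=0x0E cont=0 payload=0x0E: varint #2 complete (value=1874); reset -> completed=2 acc=0 shift=0

Answer: 2 0 0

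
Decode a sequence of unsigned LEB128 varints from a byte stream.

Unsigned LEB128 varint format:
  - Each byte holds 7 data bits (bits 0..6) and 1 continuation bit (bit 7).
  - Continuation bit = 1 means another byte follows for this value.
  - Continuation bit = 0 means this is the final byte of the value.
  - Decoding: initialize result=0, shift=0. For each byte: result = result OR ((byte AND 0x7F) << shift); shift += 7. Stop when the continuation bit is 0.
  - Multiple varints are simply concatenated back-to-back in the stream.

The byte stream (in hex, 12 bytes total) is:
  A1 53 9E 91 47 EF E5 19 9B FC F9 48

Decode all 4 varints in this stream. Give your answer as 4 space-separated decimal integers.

Answer: 10657 1165470 422639 152993307

Derivation:
  byte[0]=0xA1 cont=1 payload=0x21=33: acc |= 33<<0 -> acc=33 shift=7
  byte[1]=0x53 cont=0 payload=0x53=83: acc |= 83<<7 -> acc=10657 shift=14 [end]
Varint 1: bytes[0:2] = A1 53 -> value 10657 (2 byte(s))
  byte[2]=0x9E cont=1 payload=0x1E=30: acc |= 30<<0 -> acc=30 shift=7
  byte[3]=0x91 cont=1 payload=0x11=17: acc |= 17<<7 -> acc=2206 shift=14
  byte[4]=0x47 cont=0 payload=0x47=71: acc |= 71<<14 -> acc=1165470 shift=21 [end]
Varint 2: bytes[2:5] = 9E 91 47 -> value 1165470 (3 byte(s))
  byte[5]=0xEF cont=1 payload=0x6F=111: acc |= 111<<0 -> acc=111 shift=7
  byte[6]=0xE5 cont=1 payload=0x65=101: acc |= 101<<7 -> acc=13039 shift=14
  byte[7]=0x19 cont=0 payload=0x19=25: acc |= 25<<14 -> acc=422639 shift=21 [end]
Varint 3: bytes[5:8] = EF E5 19 -> value 422639 (3 byte(s))
  byte[8]=0x9B cont=1 payload=0x1B=27: acc |= 27<<0 -> acc=27 shift=7
  byte[9]=0xFC cont=1 payload=0x7C=124: acc |= 124<<7 -> acc=15899 shift=14
  byte[10]=0xF9 cont=1 payload=0x79=121: acc |= 121<<14 -> acc=1998363 shift=21
  byte[11]=0x48 cont=0 payload=0x48=72: acc |= 72<<21 -> acc=152993307 shift=28 [end]
Varint 4: bytes[8:12] = 9B FC F9 48 -> value 152993307 (4 byte(s))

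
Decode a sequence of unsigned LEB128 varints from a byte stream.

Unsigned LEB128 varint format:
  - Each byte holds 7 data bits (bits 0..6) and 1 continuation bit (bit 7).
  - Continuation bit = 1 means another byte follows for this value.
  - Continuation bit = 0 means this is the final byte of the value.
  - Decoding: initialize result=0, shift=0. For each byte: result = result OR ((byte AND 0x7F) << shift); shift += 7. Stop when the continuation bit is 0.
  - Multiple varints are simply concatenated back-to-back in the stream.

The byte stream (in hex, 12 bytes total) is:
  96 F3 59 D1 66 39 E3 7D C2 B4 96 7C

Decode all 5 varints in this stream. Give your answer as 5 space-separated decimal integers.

Answer: 1472918 13137 57 16099 260414018

Derivation:
  byte[0]=0x96 cont=1 payload=0x16=22: acc |= 22<<0 -> acc=22 shift=7
  byte[1]=0xF3 cont=1 payload=0x73=115: acc |= 115<<7 -> acc=14742 shift=14
  byte[2]=0x59 cont=0 payload=0x59=89: acc |= 89<<14 -> acc=1472918 shift=21 [end]
Varint 1: bytes[0:3] = 96 F3 59 -> value 1472918 (3 byte(s))
  byte[3]=0xD1 cont=1 payload=0x51=81: acc |= 81<<0 -> acc=81 shift=7
  byte[4]=0x66 cont=0 payload=0x66=102: acc |= 102<<7 -> acc=13137 shift=14 [end]
Varint 2: bytes[3:5] = D1 66 -> value 13137 (2 byte(s))
  byte[5]=0x39 cont=0 payload=0x39=57: acc |= 57<<0 -> acc=57 shift=7 [end]
Varint 3: bytes[5:6] = 39 -> value 57 (1 byte(s))
  byte[6]=0xE3 cont=1 payload=0x63=99: acc |= 99<<0 -> acc=99 shift=7
  byte[7]=0x7D cont=0 payload=0x7D=125: acc |= 125<<7 -> acc=16099 shift=14 [end]
Varint 4: bytes[6:8] = E3 7D -> value 16099 (2 byte(s))
  byte[8]=0xC2 cont=1 payload=0x42=66: acc |= 66<<0 -> acc=66 shift=7
  byte[9]=0xB4 cont=1 payload=0x34=52: acc |= 52<<7 -> acc=6722 shift=14
  byte[10]=0x96 cont=1 payload=0x16=22: acc |= 22<<14 -> acc=367170 shift=21
  byte[11]=0x7C cont=0 payload=0x7C=124: acc |= 124<<21 -> acc=260414018 shift=28 [end]
Varint 5: bytes[8:12] = C2 B4 96 7C -> value 260414018 (4 byte(s))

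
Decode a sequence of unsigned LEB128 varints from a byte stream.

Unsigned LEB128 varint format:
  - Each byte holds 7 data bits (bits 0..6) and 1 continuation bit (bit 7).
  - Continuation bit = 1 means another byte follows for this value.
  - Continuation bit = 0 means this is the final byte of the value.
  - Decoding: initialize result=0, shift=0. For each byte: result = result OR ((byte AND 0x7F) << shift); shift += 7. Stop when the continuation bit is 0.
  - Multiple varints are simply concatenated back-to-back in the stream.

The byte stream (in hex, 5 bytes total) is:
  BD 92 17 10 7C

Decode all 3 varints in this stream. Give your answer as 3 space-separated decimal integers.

Answer: 379197 16 124

Derivation:
  byte[0]=0xBD cont=1 payload=0x3D=61: acc |= 61<<0 -> acc=61 shift=7
  byte[1]=0x92 cont=1 payload=0x12=18: acc |= 18<<7 -> acc=2365 shift=14
  byte[2]=0x17 cont=0 payload=0x17=23: acc |= 23<<14 -> acc=379197 shift=21 [end]
Varint 1: bytes[0:3] = BD 92 17 -> value 379197 (3 byte(s))
  byte[3]=0x10 cont=0 payload=0x10=16: acc |= 16<<0 -> acc=16 shift=7 [end]
Varint 2: bytes[3:4] = 10 -> value 16 (1 byte(s))
  byte[4]=0x7C cont=0 payload=0x7C=124: acc |= 124<<0 -> acc=124 shift=7 [end]
Varint 3: bytes[4:5] = 7C -> value 124 (1 byte(s))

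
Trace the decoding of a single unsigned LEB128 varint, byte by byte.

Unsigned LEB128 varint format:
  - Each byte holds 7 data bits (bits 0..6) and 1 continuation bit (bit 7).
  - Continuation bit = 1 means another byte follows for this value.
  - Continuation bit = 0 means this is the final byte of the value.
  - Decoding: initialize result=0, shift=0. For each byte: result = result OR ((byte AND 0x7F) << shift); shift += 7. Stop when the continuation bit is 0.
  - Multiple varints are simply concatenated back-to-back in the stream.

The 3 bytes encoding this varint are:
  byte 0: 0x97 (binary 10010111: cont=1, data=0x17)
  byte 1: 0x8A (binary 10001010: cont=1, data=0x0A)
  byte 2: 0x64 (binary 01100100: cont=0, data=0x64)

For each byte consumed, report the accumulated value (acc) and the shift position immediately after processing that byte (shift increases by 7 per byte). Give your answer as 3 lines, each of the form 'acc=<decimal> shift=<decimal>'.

Answer: acc=23 shift=7
acc=1303 shift=14
acc=1639703 shift=21

Derivation:
byte 0=0x97: payload=0x17=23, contrib = 23<<0 = 23; acc -> 23, shift -> 7
byte 1=0x8A: payload=0x0A=10, contrib = 10<<7 = 1280; acc -> 1303, shift -> 14
byte 2=0x64: payload=0x64=100, contrib = 100<<14 = 1638400; acc -> 1639703, shift -> 21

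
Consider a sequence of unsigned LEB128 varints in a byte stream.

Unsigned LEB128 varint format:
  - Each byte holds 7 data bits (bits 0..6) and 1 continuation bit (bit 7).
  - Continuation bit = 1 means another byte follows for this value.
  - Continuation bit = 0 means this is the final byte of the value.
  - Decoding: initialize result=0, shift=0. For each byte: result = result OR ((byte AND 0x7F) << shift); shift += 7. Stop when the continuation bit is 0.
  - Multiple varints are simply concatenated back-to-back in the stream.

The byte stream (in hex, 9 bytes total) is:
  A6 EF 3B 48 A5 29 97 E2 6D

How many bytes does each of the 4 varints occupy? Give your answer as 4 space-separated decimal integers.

  byte[0]=0xA6 cont=1 payload=0x26=38: acc |= 38<<0 -> acc=38 shift=7
  byte[1]=0xEF cont=1 payload=0x6F=111: acc |= 111<<7 -> acc=14246 shift=14
  byte[2]=0x3B cont=0 payload=0x3B=59: acc |= 59<<14 -> acc=980902 shift=21 [end]
Varint 1: bytes[0:3] = A6 EF 3B -> value 980902 (3 byte(s))
  byte[3]=0x48 cont=0 payload=0x48=72: acc |= 72<<0 -> acc=72 shift=7 [end]
Varint 2: bytes[3:4] = 48 -> value 72 (1 byte(s))
  byte[4]=0xA5 cont=1 payload=0x25=37: acc |= 37<<0 -> acc=37 shift=7
  byte[5]=0x29 cont=0 payload=0x29=41: acc |= 41<<7 -> acc=5285 shift=14 [end]
Varint 3: bytes[4:6] = A5 29 -> value 5285 (2 byte(s))
  byte[6]=0x97 cont=1 payload=0x17=23: acc |= 23<<0 -> acc=23 shift=7
  byte[7]=0xE2 cont=1 payload=0x62=98: acc |= 98<<7 -> acc=12567 shift=14
  byte[8]=0x6D cont=0 payload=0x6D=109: acc |= 109<<14 -> acc=1798423 shift=21 [end]
Varint 4: bytes[6:9] = 97 E2 6D -> value 1798423 (3 byte(s))

Answer: 3 1 2 3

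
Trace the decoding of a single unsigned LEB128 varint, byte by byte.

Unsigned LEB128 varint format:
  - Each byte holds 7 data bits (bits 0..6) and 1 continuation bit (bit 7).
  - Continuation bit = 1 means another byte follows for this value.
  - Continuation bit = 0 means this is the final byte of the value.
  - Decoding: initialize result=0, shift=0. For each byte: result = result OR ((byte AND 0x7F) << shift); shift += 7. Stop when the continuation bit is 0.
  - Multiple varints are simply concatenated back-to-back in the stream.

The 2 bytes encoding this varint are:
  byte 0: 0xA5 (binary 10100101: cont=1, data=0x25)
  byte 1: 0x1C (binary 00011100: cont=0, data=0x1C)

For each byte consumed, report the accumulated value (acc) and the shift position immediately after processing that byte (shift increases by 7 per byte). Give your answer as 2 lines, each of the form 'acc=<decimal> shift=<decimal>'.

byte 0=0xA5: payload=0x25=37, contrib = 37<<0 = 37; acc -> 37, shift -> 7
byte 1=0x1C: payload=0x1C=28, contrib = 28<<7 = 3584; acc -> 3621, shift -> 14

Answer: acc=37 shift=7
acc=3621 shift=14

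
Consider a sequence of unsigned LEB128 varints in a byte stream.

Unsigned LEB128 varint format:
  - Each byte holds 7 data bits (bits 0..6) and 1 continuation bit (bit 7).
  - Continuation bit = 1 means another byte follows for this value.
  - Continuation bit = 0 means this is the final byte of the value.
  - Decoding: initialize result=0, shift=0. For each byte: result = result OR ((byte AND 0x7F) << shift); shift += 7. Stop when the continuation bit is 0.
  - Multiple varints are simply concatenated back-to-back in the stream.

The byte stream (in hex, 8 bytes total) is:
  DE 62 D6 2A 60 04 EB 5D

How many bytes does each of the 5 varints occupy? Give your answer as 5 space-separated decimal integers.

  byte[0]=0xDE cont=1 payload=0x5E=94: acc |= 94<<0 -> acc=94 shift=7
  byte[1]=0x62 cont=0 payload=0x62=98: acc |= 98<<7 -> acc=12638 shift=14 [end]
Varint 1: bytes[0:2] = DE 62 -> value 12638 (2 byte(s))
  byte[2]=0xD6 cont=1 payload=0x56=86: acc |= 86<<0 -> acc=86 shift=7
  byte[3]=0x2A cont=0 payload=0x2A=42: acc |= 42<<7 -> acc=5462 shift=14 [end]
Varint 2: bytes[2:4] = D6 2A -> value 5462 (2 byte(s))
  byte[4]=0x60 cont=0 payload=0x60=96: acc |= 96<<0 -> acc=96 shift=7 [end]
Varint 3: bytes[4:5] = 60 -> value 96 (1 byte(s))
  byte[5]=0x04 cont=0 payload=0x04=4: acc |= 4<<0 -> acc=4 shift=7 [end]
Varint 4: bytes[5:6] = 04 -> value 4 (1 byte(s))
  byte[6]=0xEB cont=1 payload=0x6B=107: acc |= 107<<0 -> acc=107 shift=7
  byte[7]=0x5D cont=0 payload=0x5D=93: acc |= 93<<7 -> acc=12011 shift=14 [end]
Varint 5: bytes[6:8] = EB 5D -> value 12011 (2 byte(s))

Answer: 2 2 1 1 2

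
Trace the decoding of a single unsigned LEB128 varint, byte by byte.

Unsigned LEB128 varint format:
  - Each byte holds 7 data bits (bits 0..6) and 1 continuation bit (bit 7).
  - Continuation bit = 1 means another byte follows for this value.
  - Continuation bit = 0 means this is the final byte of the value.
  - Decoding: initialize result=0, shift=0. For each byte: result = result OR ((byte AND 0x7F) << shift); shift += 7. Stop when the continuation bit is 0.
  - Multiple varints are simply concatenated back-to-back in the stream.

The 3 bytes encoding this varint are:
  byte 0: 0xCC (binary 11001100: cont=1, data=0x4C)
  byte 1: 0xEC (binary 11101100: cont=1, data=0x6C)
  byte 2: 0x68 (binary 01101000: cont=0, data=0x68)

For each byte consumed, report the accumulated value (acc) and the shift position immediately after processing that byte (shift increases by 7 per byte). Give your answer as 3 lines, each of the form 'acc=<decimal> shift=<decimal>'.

byte 0=0xCC: payload=0x4C=76, contrib = 76<<0 = 76; acc -> 76, shift -> 7
byte 1=0xEC: payload=0x6C=108, contrib = 108<<7 = 13824; acc -> 13900, shift -> 14
byte 2=0x68: payload=0x68=104, contrib = 104<<14 = 1703936; acc -> 1717836, shift -> 21

Answer: acc=76 shift=7
acc=13900 shift=14
acc=1717836 shift=21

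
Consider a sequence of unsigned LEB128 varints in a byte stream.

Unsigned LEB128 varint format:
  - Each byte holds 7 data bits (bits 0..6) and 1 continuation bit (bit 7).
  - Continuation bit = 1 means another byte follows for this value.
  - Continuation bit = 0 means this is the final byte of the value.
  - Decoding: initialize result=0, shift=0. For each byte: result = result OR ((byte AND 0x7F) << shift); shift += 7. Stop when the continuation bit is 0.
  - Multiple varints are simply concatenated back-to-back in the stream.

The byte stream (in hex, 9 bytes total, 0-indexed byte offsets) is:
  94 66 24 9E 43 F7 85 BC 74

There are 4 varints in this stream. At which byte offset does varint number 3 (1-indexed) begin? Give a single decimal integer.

Answer: 3

Derivation:
  byte[0]=0x94 cont=1 payload=0x14=20: acc |= 20<<0 -> acc=20 shift=7
  byte[1]=0x66 cont=0 payload=0x66=102: acc |= 102<<7 -> acc=13076 shift=14 [end]
Varint 1: bytes[0:2] = 94 66 -> value 13076 (2 byte(s))
  byte[2]=0x24 cont=0 payload=0x24=36: acc |= 36<<0 -> acc=36 shift=7 [end]
Varint 2: bytes[2:3] = 24 -> value 36 (1 byte(s))
  byte[3]=0x9E cont=1 payload=0x1E=30: acc |= 30<<0 -> acc=30 shift=7
  byte[4]=0x43 cont=0 payload=0x43=67: acc |= 67<<7 -> acc=8606 shift=14 [end]
Varint 3: bytes[3:5] = 9E 43 -> value 8606 (2 byte(s))
  byte[5]=0xF7 cont=1 payload=0x77=119: acc |= 119<<0 -> acc=119 shift=7
  byte[6]=0x85 cont=1 payload=0x05=5: acc |= 5<<7 -> acc=759 shift=14
  byte[7]=0xBC cont=1 payload=0x3C=60: acc |= 60<<14 -> acc=983799 shift=21
  byte[8]=0x74 cont=0 payload=0x74=116: acc |= 116<<21 -> acc=244253431 shift=28 [end]
Varint 4: bytes[5:9] = F7 85 BC 74 -> value 244253431 (4 byte(s))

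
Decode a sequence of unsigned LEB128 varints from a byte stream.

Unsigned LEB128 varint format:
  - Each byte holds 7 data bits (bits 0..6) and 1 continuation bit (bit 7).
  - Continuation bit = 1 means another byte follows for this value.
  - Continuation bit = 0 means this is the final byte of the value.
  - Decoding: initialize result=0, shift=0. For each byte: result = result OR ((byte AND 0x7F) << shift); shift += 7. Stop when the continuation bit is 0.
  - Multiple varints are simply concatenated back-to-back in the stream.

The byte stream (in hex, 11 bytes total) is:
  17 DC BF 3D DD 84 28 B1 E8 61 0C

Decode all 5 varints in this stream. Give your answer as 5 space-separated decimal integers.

Answer: 23 1007580 655965 1602609 12

Derivation:
  byte[0]=0x17 cont=0 payload=0x17=23: acc |= 23<<0 -> acc=23 shift=7 [end]
Varint 1: bytes[0:1] = 17 -> value 23 (1 byte(s))
  byte[1]=0xDC cont=1 payload=0x5C=92: acc |= 92<<0 -> acc=92 shift=7
  byte[2]=0xBF cont=1 payload=0x3F=63: acc |= 63<<7 -> acc=8156 shift=14
  byte[3]=0x3D cont=0 payload=0x3D=61: acc |= 61<<14 -> acc=1007580 shift=21 [end]
Varint 2: bytes[1:4] = DC BF 3D -> value 1007580 (3 byte(s))
  byte[4]=0xDD cont=1 payload=0x5D=93: acc |= 93<<0 -> acc=93 shift=7
  byte[5]=0x84 cont=1 payload=0x04=4: acc |= 4<<7 -> acc=605 shift=14
  byte[6]=0x28 cont=0 payload=0x28=40: acc |= 40<<14 -> acc=655965 shift=21 [end]
Varint 3: bytes[4:7] = DD 84 28 -> value 655965 (3 byte(s))
  byte[7]=0xB1 cont=1 payload=0x31=49: acc |= 49<<0 -> acc=49 shift=7
  byte[8]=0xE8 cont=1 payload=0x68=104: acc |= 104<<7 -> acc=13361 shift=14
  byte[9]=0x61 cont=0 payload=0x61=97: acc |= 97<<14 -> acc=1602609 shift=21 [end]
Varint 4: bytes[7:10] = B1 E8 61 -> value 1602609 (3 byte(s))
  byte[10]=0x0C cont=0 payload=0x0C=12: acc |= 12<<0 -> acc=12 shift=7 [end]
Varint 5: bytes[10:11] = 0C -> value 12 (1 byte(s))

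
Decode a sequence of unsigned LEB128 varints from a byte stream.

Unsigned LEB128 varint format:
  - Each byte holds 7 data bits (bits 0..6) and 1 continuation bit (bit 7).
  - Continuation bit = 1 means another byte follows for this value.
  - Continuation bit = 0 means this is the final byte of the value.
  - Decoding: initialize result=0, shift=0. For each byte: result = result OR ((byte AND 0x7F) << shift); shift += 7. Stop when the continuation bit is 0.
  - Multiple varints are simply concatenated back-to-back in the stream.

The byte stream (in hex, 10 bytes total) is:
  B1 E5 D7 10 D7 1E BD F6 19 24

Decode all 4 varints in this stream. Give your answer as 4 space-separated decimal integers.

Answer: 34992817 3927 424765 36

Derivation:
  byte[0]=0xB1 cont=1 payload=0x31=49: acc |= 49<<0 -> acc=49 shift=7
  byte[1]=0xE5 cont=1 payload=0x65=101: acc |= 101<<7 -> acc=12977 shift=14
  byte[2]=0xD7 cont=1 payload=0x57=87: acc |= 87<<14 -> acc=1438385 shift=21
  byte[3]=0x10 cont=0 payload=0x10=16: acc |= 16<<21 -> acc=34992817 shift=28 [end]
Varint 1: bytes[0:4] = B1 E5 D7 10 -> value 34992817 (4 byte(s))
  byte[4]=0xD7 cont=1 payload=0x57=87: acc |= 87<<0 -> acc=87 shift=7
  byte[5]=0x1E cont=0 payload=0x1E=30: acc |= 30<<7 -> acc=3927 shift=14 [end]
Varint 2: bytes[4:6] = D7 1E -> value 3927 (2 byte(s))
  byte[6]=0xBD cont=1 payload=0x3D=61: acc |= 61<<0 -> acc=61 shift=7
  byte[7]=0xF6 cont=1 payload=0x76=118: acc |= 118<<7 -> acc=15165 shift=14
  byte[8]=0x19 cont=0 payload=0x19=25: acc |= 25<<14 -> acc=424765 shift=21 [end]
Varint 3: bytes[6:9] = BD F6 19 -> value 424765 (3 byte(s))
  byte[9]=0x24 cont=0 payload=0x24=36: acc |= 36<<0 -> acc=36 shift=7 [end]
Varint 4: bytes[9:10] = 24 -> value 36 (1 byte(s))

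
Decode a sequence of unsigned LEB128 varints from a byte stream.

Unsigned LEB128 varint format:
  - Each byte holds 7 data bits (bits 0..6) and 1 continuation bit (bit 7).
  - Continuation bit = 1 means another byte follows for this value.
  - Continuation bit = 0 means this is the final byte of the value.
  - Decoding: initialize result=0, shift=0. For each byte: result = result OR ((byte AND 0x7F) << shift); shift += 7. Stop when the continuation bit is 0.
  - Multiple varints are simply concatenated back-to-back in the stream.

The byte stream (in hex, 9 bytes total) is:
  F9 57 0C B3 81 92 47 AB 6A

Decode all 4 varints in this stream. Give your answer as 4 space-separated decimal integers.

Answer: 11257 12 149192883 13611

Derivation:
  byte[0]=0xF9 cont=1 payload=0x79=121: acc |= 121<<0 -> acc=121 shift=7
  byte[1]=0x57 cont=0 payload=0x57=87: acc |= 87<<7 -> acc=11257 shift=14 [end]
Varint 1: bytes[0:2] = F9 57 -> value 11257 (2 byte(s))
  byte[2]=0x0C cont=0 payload=0x0C=12: acc |= 12<<0 -> acc=12 shift=7 [end]
Varint 2: bytes[2:3] = 0C -> value 12 (1 byte(s))
  byte[3]=0xB3 cont=1 payload=0x33=51: acc |= 51<<0 -> acc=51 shift=7
  byte[4]=0x81 cont=1 payload=0x01=1: acc |= 1<<7 -> acc=179 shift=14
  byte[5]=0x92 cont=1 payload=0x12=18: acc |= 18<<14 -> acc=295091 shift=21
  byte[6]=0x47 cont=0 payload=0x47=71: acc |= 71<<21 -> acc=149192883 shift=28 [end]
Varint 3: bytes[3:7] = B3 81 92 47 -> value 149192883 (4 byte(s))
  byte[7]=0xAB cont=1 payload=0x2B=43: acc |= 43<<0 -> acc=43 shift=7
  byte[8]=0x6A cont=0 payload=0x6A=106: acc |= 106<<7 -> acc=13611 shift=14 [end]
Varint 4: bytes[7:9] = AB 6A -> value 13611 (2 byte(s))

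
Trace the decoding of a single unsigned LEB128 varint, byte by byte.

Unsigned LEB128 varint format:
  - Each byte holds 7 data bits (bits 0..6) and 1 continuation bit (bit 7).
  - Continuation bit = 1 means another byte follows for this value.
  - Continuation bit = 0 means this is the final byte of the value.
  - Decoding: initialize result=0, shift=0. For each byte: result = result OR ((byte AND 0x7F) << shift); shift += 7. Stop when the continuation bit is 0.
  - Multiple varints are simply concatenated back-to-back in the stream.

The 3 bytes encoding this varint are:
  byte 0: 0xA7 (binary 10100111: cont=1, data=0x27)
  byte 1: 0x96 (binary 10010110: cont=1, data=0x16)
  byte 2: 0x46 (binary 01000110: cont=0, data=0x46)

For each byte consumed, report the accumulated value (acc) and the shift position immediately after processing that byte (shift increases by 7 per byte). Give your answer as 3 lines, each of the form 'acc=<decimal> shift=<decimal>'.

byte 0=0xA7: payload=0x27=39, contrib = 39<<0 = 39; acc -> 39, shift -> 7
byte 1=0x96: payload=0x16=22, contrib = 22<<7 = 2816; acc -> 2855, shift -> 14
byte 2=0x46: payload=0x46=70, contrib = 70<<14 = 1146880; acc -> 1149735, shift -> 21

Answer: acc=39 shift=7
acc=2855 shift=14
acc=1149735 shift=21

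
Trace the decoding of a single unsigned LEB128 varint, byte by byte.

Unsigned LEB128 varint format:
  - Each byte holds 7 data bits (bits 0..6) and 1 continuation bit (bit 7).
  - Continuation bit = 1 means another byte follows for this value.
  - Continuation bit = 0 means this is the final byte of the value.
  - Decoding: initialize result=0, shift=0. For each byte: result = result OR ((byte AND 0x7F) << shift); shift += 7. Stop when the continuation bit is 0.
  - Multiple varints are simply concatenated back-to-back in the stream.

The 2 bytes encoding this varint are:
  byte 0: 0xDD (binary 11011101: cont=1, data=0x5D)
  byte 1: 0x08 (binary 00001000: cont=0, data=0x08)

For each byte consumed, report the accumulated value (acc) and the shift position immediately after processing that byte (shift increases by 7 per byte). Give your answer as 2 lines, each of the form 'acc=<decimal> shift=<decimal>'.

Answer: acc=93 shift=7
acc=1117 shift=14

Derivation:
byte 0=0xDD: payload=0x5D=93, contrib = 93<<0 = 93; acc -> 93, shift -> 7
byte 1=0x08: payload=0x08=8, contrib = 8<<7 = 1024; acc -> 1117, shift -> 14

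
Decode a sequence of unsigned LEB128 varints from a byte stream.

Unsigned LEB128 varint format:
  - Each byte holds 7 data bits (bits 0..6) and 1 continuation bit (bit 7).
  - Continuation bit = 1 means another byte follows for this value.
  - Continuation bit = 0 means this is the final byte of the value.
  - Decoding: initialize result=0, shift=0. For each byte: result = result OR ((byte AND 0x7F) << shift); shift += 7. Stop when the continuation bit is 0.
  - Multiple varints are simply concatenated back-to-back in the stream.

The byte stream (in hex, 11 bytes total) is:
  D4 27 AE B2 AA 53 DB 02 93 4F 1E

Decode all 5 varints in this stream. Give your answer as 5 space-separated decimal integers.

  byte[0]=0xD4 cont=1 payload=0x54=84: acc |= 84<<0 -> acc=84 shift=7
  byte[1]=0x27 cont=0 payload=0x27=39: acc |= 39<<7 -> acc=5076 shift=14 [end]
Varint 1: bytes[0:2] = D4 27 -> value 5076 (2 byte(s))
  byte[2]=0xAE cont=1 payload=0x2E=46: acc |= 46<<0 -> acc=46 shift=7
  byte[3]=0xB2 cont=1 payload=0x32=50: acc |= 50<<7 -> acc=6446 shift=14
  byte[4]=0xAA cont=1 payload=0x2A=42: acc |= 42<<14 -> acc=694574 shift=21
  byte[5]=0x53 cont=0 payload=0x53=83: acc |= 83<<21 -> acc=174758190 shift=28 [end]
Varint 2: bytes[2:6] = AE B2 AA 53 -> value 174758190 (4 byte(s))
  byte[6]=0xDB cont=1 payload=0x5B=91: acc |= 91<<0 -> acc=91 shift=7
  byte[7]=0x02 cont=0 payload=0x02=2: acc |= 2<<7 -> acc=347 shift=14 [end]
Varint 3: bytes[6:8] = DB 02 -> value 347 (2 byte(s))
  byte[8]=0x93 cont=1 payload=0x13=19: acc |= 19<<0 -> acc=19 shift=7
  byte[9]=0x4F cont=0 payload=0x4F=79: acc |= 79<<7 -> acc=10131 shift=14 [end]
Varint 4: bytes[8:10] = 93 4F -> value 10131 (2 byte(s))
  byte[10]=0x1E cont=0 payload=0x1E=30: acc |= 30<<0 -> acc=30 shift=7 [end]
Varint 5: bytes[10:11] = 1E -> value 30 (1 byte(s))

Answer: 5076 174758190 347 10131 30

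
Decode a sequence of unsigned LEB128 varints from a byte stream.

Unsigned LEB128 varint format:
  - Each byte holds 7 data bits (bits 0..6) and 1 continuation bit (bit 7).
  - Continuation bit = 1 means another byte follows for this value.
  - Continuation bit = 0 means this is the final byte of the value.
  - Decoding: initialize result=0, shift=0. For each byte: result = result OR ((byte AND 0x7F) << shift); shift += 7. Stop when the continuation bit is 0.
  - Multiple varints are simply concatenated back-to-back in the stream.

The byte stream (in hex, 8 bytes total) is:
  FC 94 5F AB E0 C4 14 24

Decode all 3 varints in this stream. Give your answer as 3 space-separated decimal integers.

Answer: 1559164 43069483 36

Derivation:
  byte[0]=0xFC cont=1 payload=0x7C=124: acc |= 124<<0 -> acc=124 shift=7
  byte[1]=0x94 cont=1 payload=0x14=20: acc |= 20<<7 -> acc=2684 shift=14
  byte[2]=0x5F cont=0 payload=0x5F=95: acc |= 95<<14 -> acc=1559164 shift=21 [end]
Varint 1: bytes[0:3] = FC 94 5F -> value 1559164 (3 byte(s))
  byte[3]=0xAB cont=1 payload=0x2B=43: acc |= 43<<0 -> acc=43 shift=7
  byte[4]=0xE0 cont=1 payload=0x60=96: acc |= 96<<7 -> acc=12331 shift=14
  byte[5]=0xC4 cont=1 payload=0x44=68: acc |= 68<<14 -> acc=1126443 shift=21
  byte[6]=0x14 cont=0 payload=0x14=20: acc |= 20<<21 -> acc=43069483 shift=28 [end]
Varint 2: bytes[3:7] = AB E0 C4 14 -> value 43069483 (4 byte(s))
  byte[7]=0x24 cont=0 payload=0x24=36: acc |= 36<<0 -> acc=36 shift=7 [end]
Varint 3: bytes[7:8] = 24 -> value 36 (1 byte(s))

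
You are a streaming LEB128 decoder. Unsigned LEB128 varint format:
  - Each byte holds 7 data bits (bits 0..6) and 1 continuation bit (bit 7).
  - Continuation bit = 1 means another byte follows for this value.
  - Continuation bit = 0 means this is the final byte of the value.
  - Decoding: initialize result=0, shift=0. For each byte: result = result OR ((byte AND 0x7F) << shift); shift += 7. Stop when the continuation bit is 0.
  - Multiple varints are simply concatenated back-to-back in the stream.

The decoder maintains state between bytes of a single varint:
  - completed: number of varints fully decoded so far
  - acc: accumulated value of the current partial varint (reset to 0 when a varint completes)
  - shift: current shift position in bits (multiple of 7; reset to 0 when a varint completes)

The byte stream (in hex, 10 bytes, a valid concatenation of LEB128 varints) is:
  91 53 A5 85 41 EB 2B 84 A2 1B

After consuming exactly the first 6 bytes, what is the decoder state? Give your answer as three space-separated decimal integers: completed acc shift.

byte[0]=0x91 cont=1 payload=0x11: acc |= 17<<0 -> completed=0 acc=17 shift=7
byte[1]=0x53 cont=0 payload=0x53: varint #1 complete (value=10641); reset -> completed=1 acc=0 shift=0
byte[2]=0xA5 cont=1 payload=0x25: acc |= 37<<0 -> completed=1 acc=37 shift=7
byte[3]=0x85 cont=1 payload=0x05: acc |= 5<<7 -> completed=1 acc=677 shift=14
byte[4]=0x41 cont=0 payload=0x41: varint #2 complete (value=1065637); reset -> completed=2 acc=0 shift=0
byte[5]=0xEB cont=1 payload=0x6B: acc |= 107<<0 -> completed=2 acc=107 shift=7

Answer: 2 107 7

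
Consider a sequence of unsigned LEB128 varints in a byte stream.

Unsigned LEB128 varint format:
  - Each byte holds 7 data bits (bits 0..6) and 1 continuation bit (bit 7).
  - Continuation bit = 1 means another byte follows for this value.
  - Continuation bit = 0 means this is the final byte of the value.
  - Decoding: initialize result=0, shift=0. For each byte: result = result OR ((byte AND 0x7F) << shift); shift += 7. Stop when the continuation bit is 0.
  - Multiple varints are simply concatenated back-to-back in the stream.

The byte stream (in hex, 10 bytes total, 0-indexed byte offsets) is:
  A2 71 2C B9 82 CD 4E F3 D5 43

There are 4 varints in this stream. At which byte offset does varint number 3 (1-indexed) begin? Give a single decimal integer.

Answer: 3

Derivation:
  byte[0]=0xA2 cont=1 payload=0x22=34: acc |= 34<<0 -> acc=34 shift=7
  byte[1]=0x71 cont=0 payload=0x71=113: acc |= 113<<7 -> acc=14498 shift=14 [end]
Varint 1: bytes[0:2] = A2 71 -> value 14498 (2 byte(s))
  byte[2]=0x2C cont=0 payload=0x2C=44: acc |= 44<<0 -> acc=44 shift=7 [end]
Varint 2: bytes[2:3] = 2C -> value 44 (1 byte(s))
  byte[3]=0xB9 cont=1 payload=0x39=57: acc |= 57<<0 -> acc=57 shift=7
  byte[4]=0x82 cont=1 payload=0x02=2: acc |= 2<<7 -> acc=313 shift=14
  byte[5]=0xCD cont=1 payload=0x4D=77: acc |= 77<<14 -> acc=1261881 shift=21
  byte[6]=0x4E cont=0 payload=0x4E=78: acc |= 78<<21 -> acc=164839737 shift=28 [end]
Varint 3: bytes[3:7] = B9 82 CD 4E -> value 164839737 (4 byte(s))
  byte[7]=0xF3 cont=1 payload=0x73=115: acc |= 115<<0 -> acc=115 shift=7
  byte[8]=0xD5 cont=1 payload=0x55=85: acc |= 85<<7 -> acc=10995 shift=14
  byte[9]=0x43 cont=0 payload=0x43=67: acc |= 67<<14 -> acc=1108723 shift=21 [end]
Varint 4: bytes[7:10] = F3 D5 43 -> value 1108723 (3 byte(s))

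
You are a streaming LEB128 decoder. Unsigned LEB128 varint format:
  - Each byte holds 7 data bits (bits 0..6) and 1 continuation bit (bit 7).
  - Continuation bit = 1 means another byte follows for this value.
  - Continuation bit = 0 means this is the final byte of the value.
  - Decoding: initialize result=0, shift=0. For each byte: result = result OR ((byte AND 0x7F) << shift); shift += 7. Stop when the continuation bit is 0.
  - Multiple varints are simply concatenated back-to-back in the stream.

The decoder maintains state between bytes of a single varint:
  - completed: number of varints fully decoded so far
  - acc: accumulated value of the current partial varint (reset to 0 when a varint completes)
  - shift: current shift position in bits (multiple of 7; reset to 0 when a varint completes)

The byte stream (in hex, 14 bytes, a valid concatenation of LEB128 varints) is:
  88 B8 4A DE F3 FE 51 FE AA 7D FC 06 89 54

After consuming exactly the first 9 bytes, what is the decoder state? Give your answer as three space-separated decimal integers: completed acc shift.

Answer: 2 5502 14

Derivation:
byte[0]=0x88 cont=1 payload=0x08: acc |= 8<<0 -> completed=0 acc=8 shift=7
byte[1]=0xB8 cont=1 payload=0x38: acc |= 56<<7 -> completed=0 acc=7176 shift=14
byte[2]=0x4A cont=0 payload=0x4A: varint #1 complete (value=1219592); reset -> completed=1 acc=0 shift=0
byte[3]=0xDE cont=1 payload=0x5E: acc |= 94<<0 -> completed=1 acc=94 shift=7
byte[4]=0xF3 cont=1 payload=0x73: acc |= 115<<7 -> completed=1 acc=14814 shift=14
byte[5]=0xFE cont=1 payload=0x7E: acc |= 126<<14 -> completed=1 acc=2079198 shift=21
byte[6]=0x51 cont=0 payload=0x51: varint #2 complete (value=171948510); reset -> completed=2 acc=0 shift=0
byte[7]=0xFE cont=1 payload=0x7E: acc |= 126<<0 -> completed=2 acc=126 shift=7
byte[8]=0xAA cont=1 payload=0x2A: acc |= 42<<7 -> completed=2 acc=5502 shift=14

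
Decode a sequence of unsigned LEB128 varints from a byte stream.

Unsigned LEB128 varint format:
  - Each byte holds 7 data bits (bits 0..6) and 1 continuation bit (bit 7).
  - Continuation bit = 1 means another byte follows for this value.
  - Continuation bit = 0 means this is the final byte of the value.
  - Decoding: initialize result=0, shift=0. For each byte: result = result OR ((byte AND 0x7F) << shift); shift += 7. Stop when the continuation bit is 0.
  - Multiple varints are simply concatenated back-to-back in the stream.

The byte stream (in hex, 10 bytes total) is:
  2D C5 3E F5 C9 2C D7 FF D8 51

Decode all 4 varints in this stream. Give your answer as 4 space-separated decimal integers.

Answer: 45 8005 730357 171327447

Derivation:
  byte[0]=0x2D cont=0 payload=0x2D=45: acc |= 45<<0 -> acc=45 shift=7 [end]
Varint 1: bytes[0:1] = 2D -> value 45 (1 byte(s))
  byte[1]=0xC5 cont=1 payload=0x45=69: acc |= 69<<0 -> acc=69 shift=7
  byte[2]=0x3E cont=0 payload=0x3E=62: acc |= 62<<7 -> acc=8005 shift=14 [end]
Varint 2: bytes[1:3] = C5 3E -> value 8005 (2 byte(s))
  byte[3]=0xF5 cont=1 payload=0x75=117: acc |= 117<<0 -> acc=117 shift=7
  byte[4]=0xC9 cont=1 payload=0x49=73: acc |= 73<<7 -> acc=9461 shift=14
  byte[5]=0x2C cont=0 payload=0x2C=44: acc |= 44<<14 -> acc=730357 shift=21 [end]
Varint 3: bytes[3:6] = F5 C9 2C -> value 730357 (3 byte(s))
  byte[6]=0xD7 cont=1 payload=0x57=87: acc |= 87<<0 -> acc=87 shift=7
  byte[7]=0xFF cont=1 payload=0x7F=127: acc |= 127<<7 -> acc=16343 shift=14
  byte[8]=0xD8 cont=1 payload=0x58=88: acc |= 88<<14 -> acc=1458135 shift=21
  byte[9]=0x51 cont=0 payload=0x51=81: acc |= 81<<21 -> acc=171327447 shift=28 [end]
Varint 4: bytes[6:10] = D7 FF D8 51 -> value 171327447 (4 byte(s))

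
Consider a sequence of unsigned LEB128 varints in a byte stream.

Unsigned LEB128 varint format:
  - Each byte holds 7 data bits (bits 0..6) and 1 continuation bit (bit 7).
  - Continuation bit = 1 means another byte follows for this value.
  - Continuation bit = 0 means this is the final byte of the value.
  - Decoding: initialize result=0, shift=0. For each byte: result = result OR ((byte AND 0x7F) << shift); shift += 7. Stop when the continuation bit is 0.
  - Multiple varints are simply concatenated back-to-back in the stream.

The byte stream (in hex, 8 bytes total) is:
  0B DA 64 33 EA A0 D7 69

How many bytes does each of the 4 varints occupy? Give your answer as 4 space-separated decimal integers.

  byte[0]=0x0B cont=0 payload=0x0B=11: acc |= 11<<0 -> acc=11 shift=7 [end]
Varint 1: bytes[0:1] = 0B -> value 11 (1 byte(s))
  byte[1]=0xDA cont=1 payload=0x5A=90: acc |= 90<<0 -> acc=90 shift=7
  byte[2]=0x64 cont=0 payload=0x64=100: acc |= 100<<7 -> acc=12890 shift=14 [end]
Varint 2: bytes[1:3] = DA 64 -> value 12890 (2 byte(s))
  byte[3]=0x33 cont=0 payload=0x33=51: acc |= 51<<0 -> acc=51 shift=7 [end]
Varint 3: bytes[3:4] = 33 -> value 51 (1 byte(s))
  byte[4]=0xEA cont=1 payload=0x6A=106: acc |= 106<<0 -> acc=106 shift=7
  byte[5]=0xA0 cont=1 payload=0x20=32: acc |= 32<<7 -> acc=4202 shift=14
  byte[6]=0xD7 cont=1 payload=0x57=87: acc |= 87<<14 -> acc=1429610 shift=21
  byte[7]=0x69 cont=0 payload=0x69=105: acc |= 105<<21 -> acc=221630570 shift=28 [end]
Varint 4: bytes[4:8] = EA A0 D7 69 -> value 221630570 (4 byte(s))

Answer: 1 2 1 4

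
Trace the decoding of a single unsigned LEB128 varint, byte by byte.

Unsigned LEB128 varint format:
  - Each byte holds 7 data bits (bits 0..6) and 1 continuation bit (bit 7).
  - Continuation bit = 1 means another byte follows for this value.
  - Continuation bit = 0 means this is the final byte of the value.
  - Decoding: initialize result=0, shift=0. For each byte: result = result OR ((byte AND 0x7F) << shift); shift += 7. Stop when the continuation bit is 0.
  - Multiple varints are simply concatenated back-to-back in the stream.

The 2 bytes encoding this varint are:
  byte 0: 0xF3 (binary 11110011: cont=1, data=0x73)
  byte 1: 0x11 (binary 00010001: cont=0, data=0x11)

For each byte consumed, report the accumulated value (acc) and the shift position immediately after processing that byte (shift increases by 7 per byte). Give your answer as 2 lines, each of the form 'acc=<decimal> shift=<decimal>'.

Answer: acc=115 shift=7
acc=2291 shift=14

Derivation:
byte 0=0xF3: payload=0x73=115, contrib = 115<<0 = 115; acc -> 115, shift -> 7
byte 1=0x11: payload=0x11=17, contrib = 17<<7 = 2176; acc -> 2291, shift -> 14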